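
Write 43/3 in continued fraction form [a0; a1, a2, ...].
[14; 3]

Euclidean algorithm steps:
43 = 14 × 3 + 1
3 = 3 × 1 + 0
Continued fraction: [14; 3]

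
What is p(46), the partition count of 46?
105558

p(n) counts ways to write n as a sum of positive integers (order ignored).
Euler's pentagonal recurrence: p(k) = p(k-1) + p(k-2) - p(k-5) - p(k-7) + p(k-12) + p(k-15) - ... (offsets j(3j∓1)/2, signs ++--, p(0)=1, p(<0)=0).
DP table for k = 0..45: p(0)=1, p(1)=1, p(2)=2, p(3)=3, p(4)=5, p(5)=7, p(6)=11, p(7)=15, p(8)=22, p(9)=30, p(10)=42, p(11)=56, p(12)=77, p(13)=101, p(14)=135, p(15)=176, p(16)=231, p(17)=297, p(18)=385, p(19)=490, p(20)=627, p(21)=792, p(22)=1002, p(23)=1255, p(24)=1575, p(25)=1958, p(26)=2436, p(27)=3010, p(28)=3718, p(29)=4565, p(30)=5604, p(31)=6842, p(32)=8349, p(33)=10143, p(34)=12310, p(35)=14883, p(36)=17977, p(37)=21637, p(38)=26015, p(39)=31185, p(40)=37338, p(41)=44583, p(42)=53174, p(43)=63261, p(44)=75175, p(45)=89134.
Final step: p(46) = p(45) + p(44) - p(41) - p(39) + p(34) + p(31) - p(24) - p(20) + p(11) + p(6)
= 89134 + 75175 - 44583 - 31185 + 12310 + 6842 - 1575 - 627 + 56 + 11
= 105558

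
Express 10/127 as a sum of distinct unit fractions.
1/13 + 1/551 + 1/454851 + 1/413778409551

Greedy algorithm:
10/127: ceiling(127/10) = 13, use 1/13
3/1651: ceiling(1651/3) = 551, use 1/551
2/909701: ceiling(909701/2) = 454851, use 1/454851
1/413778409551: ceiling(413778409551/1) = 413778409551, use 1/413778409551
Result: 10/127 = 1/13 + 1/551 + 1/454851 + 1/413778409551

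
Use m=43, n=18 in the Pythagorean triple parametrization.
(1525, 1548, 2173)

Euclid's formula: a = m² - n², b = 2mn, c = m² + n²
m = 43, n = 18
a = 43² - 18² = 1849 - 324 = 1525
b = 2 × 43 × 18 = 1548
c = 43² + 18² = 1849 + 324 = 2173
Verification: 1525² + 1548² = 2325625 + 2396304 = 4721929 = 2173² ✓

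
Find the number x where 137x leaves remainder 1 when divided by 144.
41

gcd(137, 144) = 1, so the inverse exists.
Extended Euclidean algorithm on (144, 137):
144 = 1 × 137 + 7  ⟹  7 = (1)·144 + (-1)·137
137 = 19 × 7 + 4  ⟹  4 = (-19)·144 + (20)·137
7 = 1 × 4 + 3  ⟹  3 = (20)·144 + (-21)·137
4 = 1 × 3 + 1  ⟹  1 = (-39)·144 + (41)·137
So (41)·137 ≡ 1 (mod 144), i.e. 137^(-1) ≡ 41 (mod 144).
Check: 137 × 41 = 5617 ≡ 1 (mod 144)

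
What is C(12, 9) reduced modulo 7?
3

Using Lucas' theorem:
Write n=12 and k=9 in base 7:
n in base 7: [1, 5]
k in base 7: [1, 2]
C(12,9) mod 7 = ∏ C(n_i, k_i) mod 7
Digit binomials (mod 7): C(1,1) = 1; C(5,2) = 10 ≡ 3
Product: 1 × 3 = 3 ≡ 3 (mod 7)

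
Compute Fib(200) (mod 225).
75

Matrix identity: Q^n = [[F_(n+1), F_n], [F_n, F_(n-1)]] with Q = [[1,1],[1,0]].
n = 200 = 11001000₂. Square-and-multiply, entries mod 225:
Q^1 = [[1,1],[1,0]]
Q^3 = (Q^1)²·Q = [[3,2],[2,1]]
Q^6 = (Q^3)² = [[13,8],[8,5]]
Q^12 = (Q^6)² = [[8,144],[144,89]]
Q^25 = (Q^12)²·Q = [[118,100],[100,18]]
Q^50 = (Q^25)² = [[74,100],[100,199]]
Q^100 = (Q^50)² = [[176,75],[75,101]]
Q^200 = (Q^100)² = [[151,75],[75,76]]
F_200 mod 225 = Q^200[0][1] = 75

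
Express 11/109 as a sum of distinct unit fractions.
1/10 + 1/1090

Greedy algorithm:
11/109: ceiling(109/11) = 10, use 1/10
1/1090: ceiling(1090/1) = 1090, use 1/1090
Result: 11/109 = 1/10 + 1/1090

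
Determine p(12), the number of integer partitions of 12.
77

p(n) counts ways to write n as a sum of positive integers (order ignored).
Euler's pentagonal recurrence: p(k) = p(k-1) + p(k-2) - p(k-5) - p(k-7) + p(k-12) + p(k-15) - ... (offsets j(3j∓1)/2, signs ++--, p(0)=1, p(<0)=0).
DP table for k = 0..11: p(0)=1, p(1)=1, p(2)=2, p(3)=3, p(4)=5, p(5)=7, p(6)=11, p(7)=15, p(8)=22, p(9)=30, p(10)=42, p(11)=56.
Final step: p(12) = p(11) + p(10) - p(7) - p(5) + p(0)
= 56 + 42 - 15 - 7 + 1
= 77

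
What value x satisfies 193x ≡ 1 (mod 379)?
271

gcd(193, 379) = 1, so the inverse exists.
Extended Euclidean algorithm on (379, 193):
379 = 1 × 193 + 186  ⟹  186 = (1)·379 + (-1)·193
193 = 1 × 186 + 7  ⟹  7 = (-1)·379 + (2)·193
186 = 26 × 7 + 4  ⟹  4 = (27)·379 + (-53)·193
7 = 1 × 4 + 3  ⟹  3 = (-28)·379 + (55)·193
4 = 1 × 3 + 1  ⟹  1 = (55)·379 + (-108)·193
So (-108)·193 ≡ 1 (mod 379), i.e. 193^(-1) ≡ -108 ≡ 271 (mod 379).
Check: 193 × 271 = 52303 ≡ 1 (mod 379)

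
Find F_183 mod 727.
90

Matrix identity: Q^n = [[F_(n+1), F_n], [F_n, F_(n-1)]] with Q = [[1,1],[1,0]].
n = 183 = 10110111₂. Square-and-multiply, entries mod 727:
Q^1 = [[1,1],[1,0]]
Q^2 = (Q^1)² = [[2,1],[1,1]]
Q^5 = (Q^2)²·Q = [[8,5],[5,3]]
Q^11 = (Q^5)²·Q = [[144,89],[89,55]]
Q^22 = (Q^11)² = [[304,263],[263,41]]
Q^45 = (Q^22)²·Q = [[51,191],[191,587]]
Q^91 = (Q^45)²·Q = [[273,551],[551,449]]
Q^183 = (Q^91)²·Q = [[243,90],[90,153]]
F_183 mod 727 = Q^183[0][1] = 90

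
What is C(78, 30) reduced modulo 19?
0

Using Lucas' theorem:
Write n=78 and k=30 in base 19:
n in base 19: [4, 2]
k in base 19: [1, 11]
C(78,30) mod 19 = ∏ C(n_i, k_i) mod 19
Digit binomials (mod 19): C(4,1) = 4; C(2,11) = 0 (k_i > n_i)
Product: 4 × 0 = 0 ≡ 0 (mod 19)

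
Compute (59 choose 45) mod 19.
0

Using Lucas' theorem:
Write n=59 and k=45 in base 19:
n in base 19: [3, 2]
k in base 19: [2, 7]
C(59,45) mod 19 = ∏ C(n_i, k_i) mod 19
Digit binomials (mod 19): C(3,2) = 3; C(2,7) = 0 (k_i > n_i)
Product: 3 × 0 = 0 ≡ 0 (mod 19)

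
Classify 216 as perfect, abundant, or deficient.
abundant

Proper divisors of 216: sum = 1 + 2 + 3 + 4 + 6 + 8 + 9 + 12 + 18 + 24 + 27 + 36 + 54 + 72 + 108 = 384
Since 384 > 216, 216 is abundant.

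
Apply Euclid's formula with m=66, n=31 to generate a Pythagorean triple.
(3395, 4092, 5317)

Euclid's formula: a = m² - n², b = 2mn, c = m² + n²
m = 66, n = 31
a = 66² - 31² = 4356 - 961 = 3395
b = 2 × 66 × 31 = 4092
c = 66² + 31² = 4356 + 961 = 5317
Verification: 3395² + 4092² = 11526025 + 16744464 = 28270489 = 5317² ✓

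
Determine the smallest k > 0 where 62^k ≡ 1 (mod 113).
56

113 is prime, so ord(62) divides φ(113) = 112.
Divisors of 112: 1, 2, 4, 7, 8, 14, 16, 28, 56, 112.
Repeated squaring: 62^1 ≡ 62, 62^2 ≡ 2, 62^4 ≡ 4, 62^8 ≡ 16, 62^16 ≡ 30, 62^32 ≡ 109, 62^64 ≡ 16 (mod 113).
Test 62^d mod 113 for each divisor d in increasing order:
62^1 ≡ 62
62^2 ≡ 2
62^4 ≡ 4
62^7 = 62^4·62^2·62^1 ≡ 44
62^8 ≡ 16
62^14 = 62^8·62^4·62^2 ≡ 15
62^16 ≡ 30
62^28 = 62^16·62^8·62^4 ≡ 112
62^56 = 62^32·62^16·62^8 ≡ 1  ← first divisor giving 1
The order is 56.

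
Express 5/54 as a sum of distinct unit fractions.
1/11 + 1/594

Greedy algorithm:
5/54: ceiling(54/5) = 11, use 1/11
1/594: ceiling(594/1) = 594, use 1/594
Result: 5/54 = 1/11 + 1/594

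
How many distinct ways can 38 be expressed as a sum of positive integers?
26015

p(n) counts ways to write n as a sum of positive integers (order ignored).
Euler's pentagonal recurrence: p(k) = p(k-1) + p(k-2) - p(k-5) - p(k-7) + p(k-12) + p(k-15) - ... (offsets j(3j∓1)/2, signs ++--, p(0)=1, p(<0)=0).
DP table for k = 0..37: p(0)=1, p(1)=1, p(2)=2, p(3)=3, p(4)=5, p(5)=7, p(6)=11, p(7)=15, p(8)=22, p(9)=30, p(10)=42, p(11)=56, p(12)=77, p(13)=101, p(14)=135, p(15)=176, p(16)=231, p(17)=297, p(18)=385, p(19)=490, p(20)=627, p(21)=792, p(22)=1002, p(23)=1255, p(24)=1575, p(25)=1958, p(26)=2436, p(27)=3010, p(28)=3718, p(29)=4565, p(30)=5604, p(31)=6842, p(32)=8349, p(33)=10143, p(34)=12310, p(35)=14883, p(36)=17977, p(37)=21637.
Final step: p(38) = p(37) + p(36) - p(33) - p(31) + p(26) + p(23) - p(16) - p(12) + p(3)
= 21637 + 17977 - 10143 - 6842 + 2436 + 1255 - 231 - 77 + 3
= 26015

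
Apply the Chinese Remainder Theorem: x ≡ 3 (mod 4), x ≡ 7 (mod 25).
7

Using Chinese Remainder Theorem:
M = 4 × 25 = 100
M1 = 25, M2 = 4
y1 = 25^(-1) mod 4 = 1
y2 = 4^(-1) mod 25 = 19
x = (3×25×1 + 7×4×19) mod 100 = 7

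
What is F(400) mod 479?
10

Matrix identity: Q^n = [[F_(n+1), F_n], [F_n, F_(n-1)]] with Q = [[1,1],[1,0]].
n = 400 = 110010000₂. Square-and-multiply, entries mod 479:
Q^1 = [[1,1],[1,0]]
Q^3 = (Q^1)²·Q = [[3,2],[2,1]]
Q^6 = (Q^3)² = [[13,8],[8,5]]
Q^12 = (Q^6)² = [[233,144],[144,89]]
Q^25 = (Q^12)²·Q = [[206,301],[301,384]]
Q^50 = (Q^25)² = [[354,360],[360,473]]
Q^100 = (Q^50)² = [[88,261],[261,306]]
Q^200 = (Q^100)² = [[183,328],[328,334]]
Q^400 = (Q^200)² = [[247,10],[10,237]]
F_400 mod 479 = Q^400[0][1] = 10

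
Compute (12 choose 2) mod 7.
3

Using Lucas' theorem:
Write n=12 and k=2 in base 7:
n in base 7: [1, 5]
k in base 7: [0, 2]
C(12,2) mod 7 = ∏ C(n_i, k_i) mod 7
Digit binomials (mod 7): C(1,0) = 1; C(5,2) = 10 ≡ 3
Product: 1 × 3 = 3 ≡ 3 (mod 7)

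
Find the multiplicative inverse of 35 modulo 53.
50

gcd(35, 53) = 1, so the inverse exists.
Extended Euclidean algorithm on (53, 35):
53 = 1 × 35 + 18  ⟹  18 = (1)·53 + (-1)·35
35 = 1 × 18 + 17  ⟹  17 = (-1)·53 + (2)·35
18 = 1 × 17 + 1  ⟹  1 = (2)·53 + (-3)·35
So (-3)·35 ≡ 1 (mod 53), i.e. 35^(-1) ≡ -3 ≡ 50 (mod 53).
Check: 35 × 50 = 1750 ≡ 1 (mod 53)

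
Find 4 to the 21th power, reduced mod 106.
78

Repeated squaring. Binary of 21 = 10101.
4^1 ≡ 4 (mod 106); 4^2 ≡ 16 (mod 106); 4^4 ≡ 44 (mod 106); 4^8 ≡ 28 (mod 106); 4^16 ≡ 42 (mod 106)
4^21 = 4^1 × 4^4 × 4^16 ≡ 78 (mod 106)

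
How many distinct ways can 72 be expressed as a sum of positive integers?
5392783

p(n) counts ways to write n as a sum of positive integers (order ignored).
Euler's pentagonal recurrence: p(k) = p(k-1) + p(k-2) - p(k-5) - p(k-7) + p(k-12) + p(k-15) - ... (offsets j(3j∓1)/2, signs ++--, p(0)=1, p(<0)=0).
DP table for k = 0..71: p(0)=1, p(1)=1, p(2)=2, p(3)=3, p(4)=5, p(5)=7, p(6)=11, p(7)=15, p(8)=22, p(9)=30, p(10)=42, p(11)=56, p(12)=77, p(13)=101, p(14)=135, p(15)=176, p(16)=231, p(17)=297, p(18)=385, p(19)=490, p(20)=627, p(21)=792, p(22)=1002, p(23)=1255, p(24)=1575, p(25)=1958, p(26)=2436, p(27)=3010, p(28)=3718, p(29)=4565, p(30)=5604, p(31)=6842, p(32)=8349, p(33)=10143, p(34)=12310, p(35)=14883, p(36)=17977, p(37)=21637, p(38)=26015, p(39)=31185, p(40)=37338, p(41)=44583, p(42)=53174, p(43)=63261, p(44)=75175, p(45)=89134, p(46)=105558, p(47)=124754, p(48)=147273, p(49)=173525, p(50)=204226, p(51)=239943, p(52)=281589, p(53)=329931, p(54)=386155, p(55)=451276, p(56)=526823, p(57)=614154, p(58)=715220, p(59)=831820, p(60)=966467, p(61)=1121505, p(62)=1300156, p(63)=1505499, p(64)=1741630, p(65)=2012558, p(66)=2323520, p(67)=2679689, p(68)=3087735, p(69)=3554345, p(70)=4087968, p(71)=4697205.
Final step: p(72) = p(71) + p(70) - p(67) - p(65) + p(60) + p(57) - p(50) - p(46) + p(37) + p(32) - p(21) - p(15) + p(2)
= 4697205 + 4087968 - 2679689 - 2012558 + 966467 + 614154 - 204226 - 105558 + 21637 + 8349 - 792 - 176 + 2
= 5392783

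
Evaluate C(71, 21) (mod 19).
7

Using Lucas' theorem:
Write n=71 and k=21 in base 19:
n in base 19: [3, 14]
k in base 19: [1, 2]
C(71,21) mod 19 = ∏ C(n_i, k_i) mod 19
Digit binomials (mod 19): C(3,1) = 3; C(14,2) = 91 ≡ 15
Product: 3 × 15 = 45 ≡ 7 (mod 19)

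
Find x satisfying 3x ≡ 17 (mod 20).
x ≡ 19 (mod 20)

gcd(3, 20) = 1, which divides 17, so solutions exist.
Find 3^(-1) mod 20 by the extended Euclidean algorithm:
20 = 6 × 3 + 2  ⟹  2 = (1)·20 + (-6)·3
3 = 1 × 2 + 1  ⟹  1 = (-1)·20 + (7)·3
So (7)·3 ≡ 1 (mod 20), i.e. 3^(-1) ≡ 7 (mod 20).
x ≡ 7 × 17 = 119 ≡ 19 (mod 20).
Check: 3 × 19 = 57 ≡ 17 (mod 20).
Unique solution: x ≡ 19 (mod 20)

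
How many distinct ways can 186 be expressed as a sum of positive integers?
1171432692373

p(n) counts ways to write n as a sum of positive integers (order ignored).
Euler's pentagonal recurrence: p(k) = p(k-1) + p(k-2) - p(k-5) - p(k-7) + p(k-12) + p(k-15) - ... (offsets j(3j∓1)/2, signs ++--, p(0)=1, p(<0)=0).
DP table for k = 0..185: p(0)=1, p(1)=1, p(2)=2, p(3)=3, p(4)=5, p(5)=7, p(6)=11, p(7)=15, p(8)=22, p(9)=30, p(10)=42, p(11)=56, p(12)=77, p(13)=101, p(14)=135, p(15)=176, p(16)=231, p(17)=297, p(18)=385, p(19)=490, p(20)=627, p(21)=792, p(22)=1002, p(23)=1255, p(24)=1575, p(25)=1958, p(26)=2436, p(27)=3010, p(28)=3718, p(29)=4565, p(30)=5604, p(31)=6842, p(32)=8349, p(33)=10143, p(34)=12310, p(35)=14883, p(36)=17977, p(37)=21637, p(38)=26015, p(39)=31185, p(40)=37338, p(41)=44583, p(42)=53174, p(43)=63261, p(44)=75175, p(45)=89134, p(46)=105558, p(47)=124754, p(48)=147273, p(49)=173525, p(50)=204226, p(51)=239943, p(52)=281589, p(53)=329931, p(54)=386155, p(55)=451276, p(56)=526823, p(57)=614154, p(58)=715220, p(59)=831820, p(60)=966467, p(61)=1121505, p(62)=1300156, p(63)=1505499, p(64)=1741630, p(65)=2012558, p(66)=2323520, p(67)=2679689, p(68)=3087735, p(69)=3554345, p(70)=4087968, p(71)=4697205, p(72)=5392783, p(73)=6185689, p(74)=7089500, p(75)=8118264, p(76)=9289091, p(77)=10619863, p(78)=12132164, p(79)=13848650, p(80)=15796476, p(81)=18004327, p(82)=20506255, p(83)=23338469, p(84)=26543660, p(85)=30167357, p(86)=34262962, p(87)=38887673, p(88)=44108109, p(89)=49995925, p(90)=56634173, p(91)=64112359, p(92)=72533807, p(93)=82010177, p(94)=92669720, p(95)=104651419, p(96)=118114304, p(97)=133230930, p(98)=150198136, p(99)=169229875, p(100)=190569292, p(101)=214481126, p(102)=241265379, p(103)=271248950, p(104)=304801365, p(105)=342325709, p(106)=384276336, p(107)=431149389, p(108)=483502844, p(109)=541946240, p(110)=607163746, p(111)=679903203, p(112)=761002156, p(113)=851376628, p(114)=952050665, p(115)=1064144451, p(116)=1188908248, p(117)=1327710076, p(118)=1482074143, p(119)=1653668665, p(120)=1844349560, p(121)=2056148051, p(122)=2291320912, p(123)=2552338241, p(124)=2841940500, p(125)=3163127352, p(126)=3519222692, p(127)=3913864295, p(128)=4351078600, p(129)=4835271870, p(130)=5371315400, p(131)=5964539504, p(132)=6620830889, p(133)=7346629512, p(134)=8149040695, p(135)=9035836076, p(136)=10015581680, p(137)=11097645016, p(138)=12292341831, p(139)=13610949895, p(140)=15065878135, p(141)=16670689208, p(142)=18440293320, p(143)=20390982757, p(144)=22540654445, p(145)=24908858009, p(146)=27517052599, p(147)=30388671978, p(148)=33549419497, p(149)=37027355200, p(150)=40853235313, p(151)=45060624582, p(152)=49686288421, p(153)=54770336324, p(154)=60356673280, p(155)=66493182097, p(156)=73232243759, p(157)=80630964769, p(158)=88751778802, p(159)=97662728555, p(160)=107438159466, p(161)=118159068427, p(162)=129913904637, p(163)=142798995930, p(164)=156919475295, p(165)=172389800255, p(166)=189334822579, p(167)=207890420102, p(168)=228204732751, p(169)=250438925115, p(170)=274768617130, p(171)=301384802048, p(172)=330495499613, p(173)=362326859895, p(174)=397125074750, p(175)=435157697830, p(176)=476715857290, p(177)=522115831195, p(178)=571701605655, p(179)=625846753120, p(180)=684957390936, p(181)=749474411781, p(182)=819876908323, p(183)=896684817527, p(184)=980462880430, p(185)=1071823774337.
Final step: p(186) = p(185) + p(184) - p(181) - p(179) + p(174) + p(171) - p(164) - p(160) + p(151) + p(146) - p(135) - p(129) + p(116) + p(109) - p(94) - p(86) + p(69) + p(60) - p(41) - p(31) + p(10)
= 1071823774337 + 980462880430 - 749474411781 - 625846753120 + 397125074750 + 301384802048 - 156919475295 - 107438159466 + 45060624582 + 27517052599 - 9035836076 - 4835271870 + 1188908248 + 541946240 - 92669720 - 34262962 + 3554345 + 966467 - 44583 - 6842 + 42
= 1171432692373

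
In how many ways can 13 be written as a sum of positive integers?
101

p(n) counts ways to write n as a sum of positive integers (order ignored).
Euler's pentagonal recurrence: p(k) = p(k-1) + p(k-2) - p(k-5) - p(k-7) + p(k-12) + p(k-15) - ... (offsets j(3j∓1)/2, signs ++--, p(0)=1, p(<0)=0).
DP table for k = 0..12: p(0)=1, p(1)=1, p(2)=2, p(3)=3, p(4)=5, p(5)=7, p(6)=11, p(7)=15, p(8)=22, p(9)=30, p(10)=42, p(11)=56, p(12)=77.
Final step: p(13) = p(12) + p(11) - p(8) - p(6) + p(1)
= 77 + 56 - 22 - 11 + 1
= 101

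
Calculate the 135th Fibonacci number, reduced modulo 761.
268

Matrix identity: Q^n = [[F_(n+1), F_n], [F_n, F_(n-1)]] with Q = [[1,1],[1,0]].
n = 135 = 10000111₂. Square-and-multiply, entries mod 761:
Q^1 = [[1,1],[1,0]]
Q^2 = (Q^1)² = [[2,1],[1,1]]
Q^4 = (Q^2)² = [[5,3],[3,2]]
Q^8 = (Q^4)² = [[34,21],[21,13]]
Q^16 = (Q^8)² = [[75,226],[226,610]]
Q^33 = (Q^16)²·Q = [[714,387],[387,327]]
Q^67 = (Q^33)²·Q = [[76,539],[539,298]]
Q^135 = (Q^67)²·Q = [[189,268],[268,682]]
F_135 mod 761 = Q^135[0][1] = 268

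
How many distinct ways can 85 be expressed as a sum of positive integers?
30167357

p(n) counts ways to write n as a sum of positive integers (order ignored).
Euler's pentagonal recurrence: p(k) = p(k-1) + p(k-2) - p(k-5) - p(k-7) + p(k-12) + p(k-15) - ... (offsets j(3j∓1)/2, signs ++--, p(0)=1, p(<0)=0).
DP table for k = 0..84: p(0)=1, p(1)=1, p(2)=2, p(3)=3, p(4)=5, p(5)=7, p(6)=11, p(7)=15, p(8)=22, p(9)=30, p(10)=42, p(11)=56, p(12)=77, p(13)=101, p(14)=135, p(15)=176, p(16)=231, p(17)=297, p(18)=385, p(19)=490, p(20)=627, p(21)=792, p(22)=1002, p(23)=1255, p(24)=1575, p(25)=1958, p(26)=2436, p(27)=3010, p(28)=3718, p(29)=4565, p(30)=5604, p(31)=6842, p(32)=8349, p(33)=10143, p(34)=12310, p(35)=14883, p(36)=17977, p(37)=21637, p(38)=26015, p(39)=31185, p(40)=37338, p(41)=44583, p(42)=53174, p(43)=63261, p(44)=75175, p(45)=89134, p(46)=105558, p(47)=124754, p(48)=147273, p(49)=173525, p(50)=204226, p(51)=239943, p(52)=281589, p(53)=329931, p(54)=386155, p(55)=451276, p(56)=526823, p(57)=614154, p(58)=715220, p(59)=831820, p(60)=966467, p(61)=1121505, p(62)=1300156, p(63)=1505499, p(64)=1741630, p(65)=2012558, p(66)=2323520, p(67)=2679689, p(68)=3087735, p(69)=3554345, p(70)=4087968, p(71)=4697205, p(72)=5392783, p(73)=6185689, p(74)=7089500, p(75)=8118264, p(76)=9289091, p(77)=10619863, p(78)=12132164, p(79)=13848650, p(80)=15796476, p(81)=18004327, p(82)=20506255, p(83)=23338469, p(84)=26543660.
Final step: p(85) = p(84) + p(83) - p(80) - p(78) + p(73) + p(70) - p(63) - p(59) + p(50) + p(45) - p(34) - p(28) + p(15) + p(8)
= 26543660 + 23338469 - 15796476 - 12132164 + 6185689 + 4087968 - 1505499 - 831820 + 204226 + 89134 - 12310 - 3718 + 176 + 22
= 30167357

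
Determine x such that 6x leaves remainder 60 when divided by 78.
x ≡ 10 (mod 13)

gcd(6, 78) = 6, which divides 60, so solutions exist.
Divide through by 6: x ≡ 10 (mod 13).
The coefficient of x is now 1, so x ≡ 10 (mod 13).
Check: 6 × 10 = 60 ≡ 60 (mod 78).
x ≡ 10 (mod 13), giving 6 solutions mod 78.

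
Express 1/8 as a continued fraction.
[0; 8]

Euclidean algorithm steps:
1 = 0 × 8 + 1
8 = 8 × 1 + 0
Continued fraction: [0; 8]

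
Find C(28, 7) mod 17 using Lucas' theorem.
7

Using Lucas' theorem:
Write n=28 and k=7 in base 17:
n in base 17: [1, 11]
k in base 17: [0, 7]
C(28,7) mod 17 = ∏ C(n_i, k_i) mod 17
Digit binomials (mod 17): C(1,0) = 1; C(11,7) = 330 ≡ 7
Product: 1 × 7 = 7 ≡ 7 (mod 17)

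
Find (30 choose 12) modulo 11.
5

Using Lucas' theorem:
Write n=30 and k=12 in base 11:
n in base 11: [2, 8]
k in base 11: [1, 1]
C(30,12) mod 11 = ∏ C(n_i, k_i) mod 11
Digit binomials (mod 11): C(2,1) = 2; C(8,1) = 8
Product: 2 × 8 = 16 ≡ 5 (mod 11)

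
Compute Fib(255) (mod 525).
295

Matrix identity: Q^n = [[F_(n+1), F_n], [F_n, F_(n-1)]] with Q = [[1,1],[1,0]].
n = 255 = 11111111₂. Square-and-multiply, entries mod 525:
Q^1 = [[1,1],[1,0]]
Q^3 = (Q^1)²·Q = [[3,2],[2,1]]
Q^7 = (Q^3)²·Q = [[21,13],[13,8]]
Q^15 = (Q^7)²·Q = [[462,85],[85,377]]
Q^31 = (Q^15)²·Q = [[84,169],[169,440]]
Q^63 = (Q^31)²·Q = [[273,442],[442,356]]
Q^127 = (Q^63)²·Q = [[336,43],[43,293]]
Q^255 = (Q^127)²·Q = [[42,295],[295,272]]
F_255 mod 525 = Q^255[0][1] = 295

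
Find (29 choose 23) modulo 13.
0

Using Lucas' theorem:
Write n=29 and k=23 in base 13:
n in base 13: [2, 3]
k in base 13: [1, 10]
C(29,23) mod 13 = ∏ C(n_i, k_i) mod 13
Digit binomials (mod 13): C(2,1) = 2; C(3,10) = 0 (k_i > n_i)
Product: 2 × 0 = 0 ≡ 0 (mod 13)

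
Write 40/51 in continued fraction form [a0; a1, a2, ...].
[0; 1, 3, 1, 1, 1, 3]

Euclidean algorithm steps:
40 = 0 × 51 + 40
51 = 1 × 40 + 11
40 = 3 × 11 + 7
11 = 1 × 7 + 4
7 = 1 × 4 + 3
4 = 1 × 3 + 1
3 = 3 × 1 + 0
Continued fraction: [0; 1, 3, 1, 1, 1, 3]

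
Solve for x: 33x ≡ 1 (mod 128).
97

gcd(33, 128) = 1, so the inverse exists.
Extended Euclidean algorithm on (128, 33):
128 = 3 × 33 + 29  ⟹  29 = (1)·128 + (-3)·33
33 = 1 × 29 + 4  ⟹  4 = (-1)·128 + (4)·33
29 = 7 × 4 + 1  ⟹  1 = (8)·128 + (-31)·33
So (-31)·33 ≡ 1 (mod 128), i.e. 33^(-1) ≡ -31 ≡ 97 (mod 128).
Check: 33 × 97 = 3201 ≡ 1 (mod 128)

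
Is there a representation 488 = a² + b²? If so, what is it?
2² + 22² (a=2, b=22)

Factorization: 488 = 2^3 × 61
By Fermat: n is sum of two squares iff every prime p ≡ 3 (mod 4) appears to even power.
All primes ≡ 3 (mod 4) appear to even power.
Search a = 0, 1, 2, … for 488 - a² a perfect square: first hit at a = 2: 488 - 4 = 484 = 22².
488 = 2² + 22² = 4 + 484 ✓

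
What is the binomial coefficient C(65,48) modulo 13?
0

Using Lucas' theorem:
Write n=65 and k=48 in base 13:
n in base 13: [5, 0]
k in base 13: [3, 9]
C(65,48) mod 13 = ∏ C(n_i, k_i) mod 13
Digit binomials (mod 13): C(5,3) = 10; C(0,9) = 0 (k_i > n_i)
Product: 10 × 0 = 0 ≡ 0 (mod 13)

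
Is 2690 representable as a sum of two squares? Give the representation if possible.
17² + 49² (a=17, b=49)

Factorization: 2690 = 2 × 5 × 269
By Fermat: n is sum of two squares iff every prime p ≡ 3 (mod 4) appears to even power.
All primes ≡ 3 (mod 4) appear to even power.
Search a = 0, 1, 2, … for 2690 - a² a perfect square: first hit at a = 17: 2690 - 289 = 2401 = 49².
2690 = 17² + 49² = 289 + 2401 ✓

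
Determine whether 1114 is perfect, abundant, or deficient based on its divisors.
deficient

Proper divisors of 1114: sum = 1 + 2 + 557 = 560
Since 560 < 1114, 1114 is deficient.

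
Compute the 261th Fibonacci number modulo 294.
278

Matrix identity: Q^n = [[F_(n+1), F_n], [F_n, F_(n-1)]] with Q = [[1,1],[1,0]].
n = 261 = 100000101₂. Square-and-multiply, entries mod 294:
Q^1 = [[1,1],[1,0]]
Q^2 = (Q^1)² = [[2,1],[1,1]]
Q^4 = (Q^2)² = [[5,3],[3,2]]
Q^8 = (Q^4)² = [[34,21],[21,13]]
Q^16 = (Q^8)² = [[127,105],[105,22]]
Q^32 = (Q^16)² = [[106,63],[63,43]]
Q^65 = (Q^32)²·Q = [[190,211],[211,273]]
Q^130 = (Q^65)² = [[65,85],[85,274]]
Q^261 = (Q^130)²·Q = [[281,278],[278,3]]
F_261 mod 294 = Q^261[0][1] = 278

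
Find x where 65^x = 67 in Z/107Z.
99

Baby-step giant-step with step n = ⌈√107⌉ = 11.
Baby steps 65^j mod 107 (j:value) for j=0..10: 0:1, 1:65, 2:52, 3:63, 4:29, 5:66, 6:10, 7:8, 8:92, 9:95, 10:76.
Giant-step multiplier: 65^(-11) ≡ 65^(106-11) = 65^95 ≡ 6 (mod 107).
Giant steps γ_i = 67·6^i mod 107: γ_0=67, γ_1=81, γ_2=58, γ_3=27, γ_4=55, γ_5=9, γ_6=54, γ_7=3, γ_8=18, γ_9=1 (in table at j=0).
x = i·n + j = 9·11 + 0 = 99.
Check: 65^99 ≡ 67 (mod 107).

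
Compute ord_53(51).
52

53 is prime, so ord(51) divides φ(53) = 52.
Divisors of 52: 1, 2, 4, 13, 26, 52.
Repeated squaring: 51^1 ≡ 51, 51^2 ≡ 4, 51^4 ≡ 16, 51^8 ≡ 44, 51^16 ≡ 28, 51^32 ≡ 42 (mod 53).
Test 51^d mod 53 for each divisor d in increasing order:
51^1 ≡ 51
51^2 ≡ 4
51^4 ≡ 16
51^13 = 51^8·51^4·51^1 ≡ 23
51^26 = 51^16·51^8·51^2 ≡ 52
51^52 = 51^32·51^16·51^4 ≡ 1  ← first divisor giving 1
The order is 52.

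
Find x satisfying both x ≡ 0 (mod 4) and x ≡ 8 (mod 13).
8

Using Chinese Remainder Theorem:
M = 4 × 13 = 52
M1 = 13, M2 = 4
y1 = 13^(-1) mod 4 = 1
y2 = 4^(-1) mod 13 = 10
x = (0×13×1 + 8×4×10) mod 52 = 8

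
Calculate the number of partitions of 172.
330495499613

p(n) counts ways to write n as a sum of positive integers (order ignored).
Euler's pentagonal recurrence: p(k) = p(k-1) + p(k-2) - p(k-5) - p(k-7) + p(k-12) + p(k-15) - ... (offsets j(3j∓1)/2, signs ++--, p(0)=1, p(<0)=0).
DP table for k = 0..171: p(0)=1, p(1)=1, p(2)=2, p(3)=3, p(4)=5, p(5)=7, p(6)=11, p(7)=15, p(8)=22, p(9)=30, p(10)=42, p(11)=56, p(12)=77, p(13)=101, p(14)=135, p(15)=176, p(16)=231, p(17)=297, p(18)=385, p(19)=490, p(20)=627, p(21)=792, p(22)=1002, p(23)=1255, p(24)=1575, p(25)=1958, p(26)=2436, p(27)=3010, p(28)=3718, p(29)=4565, p(30)=5604, p(31)=6842, p(32)=8349, p(33)=10143, p(34)=12310, p(35)=14883, p(36)=17977, p(37)=21637, p(38)=26015, p(39)=31185, p(40)=37338, p(41)=44583, p(42)=53174, p(43)=63261, p(44)=75175, p(45)=89134, p(46)=105558, p(47)=124754, p(48)=147273, p(49)=173525, p(50)=204226, p(51)=239943, p(52)=281589, p(53)=329931, p(54)=386155, p(55)=451276, p(56)=526823, p(57)=614154, p(58)=715220, p(59)=831820, p(60)=966467, p(61)=1121505, p(62)=1300156, p(63)=1505499, p(64)=1741630, p(65)=2012558, p(66)=2323520, p(67)=2679689, p(68)=3087735, p(69)=3554345, p(70)=4087968, p(71)=4697205, p(72)=5392783, p(73)=6185689, p(74)=7089500, p(75)=8118264, p(76)=9289091, p(77)=10619863, p(78)=12132164, p(79)=13848650, p(80)=15796476, p(81)=18004327, p(82)=20506255, p(83)=23338469, p(84)=26543660, p(85)=30167357, p(86)=34262962, p(87)=38887673, p(88)=44108109, p(89)=49995925, p(90)=56634173, p(91)=64112359, p(92)=72533807, p(93)=82010177, p(94)=92669720, p(95)=104651419, p(96)=118114304, p(97)=133230930, p(98)=150198136, p(99)=169229875, p(100)=190569292, p(101)=214481126, p(102)=241265379, p(103)=271248950, p(104)=304801365, p(105)=342325709, p(106)=384276336, p(107)=431149389, p(108)=483502844, p(109)=541946240, p(110)=607163746, p(111)=679903203, p(112)=761002156, p(113)=851376628, p(114)=952050665, p(115)=1064144451, p(116)=1188908248, p(117)=1327710076, p(118)=1482074143, p(119)=1653668665, p(120)=1844349560, p(121)=2056148051, p(122)=2291320912, p(123)=2552338241, p(124)=2841940500, p(125)=3163127352, p(126)=3519222692, p(127)=3913864295, p(128)=4351078600, p(129)=4835271870, p(130)=5371315400, p(131)=5964539504, p(132)=6620830889, p(133)=7346629512, p(134)=8149040695, p(135)=9035836076, p(136)=10015581680, p(137)=11097645016, p(138)=12292341831, p(139)=13610949895, p(140)=15065878135, p(141)=16670689208, p(142)=18440293320, p(143)=20390982757, p(144)=22540654445, p(145)=24908858009, p(146)=27517052599, p(147)=30388671978, p(148)=33549419497, p(149)=37027355200, p(150)=40853235313, p(151)=45060624582, p(152)=49686288421, p(153)=54770336324, p(154)=60356673280, p(155)=66493182097, p(156)=73232243759, p(157)=80630964769, p(158)=88751778802, p(159)=97662728555, p(160)=107438159466, p(161)=118159068427, p(162)=129913904637, p(163)=142798995930, p(164)=156919475295, p(165)=172389800255, p(166)=189334822579, p(167)=207890420102, p(168)=228204732751, p(169)=250438925115, p(170)=274768617130, p(171)=301384802048.
Final step: p(172) = p(171) + p(170) - p(167) - p(165) + p(160) + p(157) - p(150) - p(146) + p(137) + p(132) - p(121) - p(115) + p(102) + p(95) - p(80) - p(72) + p(55) + p(46) - p(27) - p(17)
= 301384802048 + 274768617130 - 207890420102 - 172389800255 + 107438159466 + 80630964769 - 40853235313 - 27517052599 + 11097645016 + 6620830889 - 2056148051 - 1064144451 + 241265379 + 104651419 - 15796476 - 5392783 + 451276 + 105558 - 3010 - 297
= 330495499613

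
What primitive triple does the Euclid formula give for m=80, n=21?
(5959, 3360, 6841)

Euclid's formula: a = m² - n², b = 2mn, c = m² + n²
m = 80, n = 21
a = 80² - 21² = 6400 - 441 = 5959
b = 2 × 80 × 21 = 3360
c = 80² + 21² = 6400 + 441 = 6841
Verification: 5959² + 3360² = 35509681 + 11289600 = 46799281 = 6841² ✓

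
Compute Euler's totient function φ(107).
106

107 = 107
φ(n) = n × ∏(1 - 1/p) for each prime p dividing n
φ(107) = 107 × (1 - 1/107) = 106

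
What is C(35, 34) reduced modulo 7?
0

Using Lucas' theorem:
Write n=35 and k=34 in base 7:
n in base 7: [5, 0]
k in base 7: [4, 6]
C(35,34) mod 7 = ∏ C(n_i, k_i) mod 7
Digit binomials (mod 7): C(5,4) = 5; C(0,6) = 0 (k_i > n_i)
Product: 5 × 0 = 0 ≡ 0 (mod 7)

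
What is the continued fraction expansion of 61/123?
[0; 2, 61]

Euclidean algorithm steps:
61 = 0 × 123 + 61
123 = 2 × 61 + 1
61 = 61 × 1 + 0
Continued fraction: [0; 2, 61]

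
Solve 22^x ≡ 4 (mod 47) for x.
18

Baby-step giant-step with step n = ⌈√47⌉ = 7.
Baby steps 22^j mod 47 (j:value) for j=0..6: 0:1, 1:22, 2:14, 3:26, 4:8, 5:35, 6:18.
Giant-step multiplier: 22^(-7) ≡ 22^(46-7) = 22^39 ≡ 40 (mod 47).
Giant steps γ_i = 4·40^i mod 47: γ_0=4, γ_1=19, γ_2=8 (in table at j=4).
x = i·n + j = 2·7 + 4 = 18.
Check: 22^18 ≡ 4 (mod 47).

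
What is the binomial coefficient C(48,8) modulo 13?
9

Using Lucas' theorem:
Write n=48 and k=8 in base 13:
n in base 13: [3, 9]
k in base 13: [0, 8]
C(48,8) mod 13 = ∏ C(n_i, k_i) mod 13
Digit binomials (mod 13): C(3,0) = 1; C(9,8) = 9
Product: 1 × 9 = 9 ≡ 9 (mod 13)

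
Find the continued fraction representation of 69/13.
[5; 3, 4]

Euclidean algorithm steps:
69 = 5 × 13 + 4
13 = 3 × 4 + 1
4 = 4 × 1 + 0
Continued fraction: [5; 3, 4]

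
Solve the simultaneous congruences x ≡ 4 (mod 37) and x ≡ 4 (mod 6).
4

Using Chinese Remainder Theorem:
M = 37 × 6 = 222
M1 = 6, M2 = 37
y1 = 6^(-1) mod 37 = 31
y2 = 37^(-1) mod 6 = 1
x = (4×6×31 + 4×37×1) mod 222 = 4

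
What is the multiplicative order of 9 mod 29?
14

29 is prime, so ord(9) divides φ(29) = 28.
Divisors of 28: 1, 2, 4, 7, 14, 28.
Repeated squaring: 9^1 ≡ 9, 9^2 ≡ 23, 9^4 ≡ 7, 9^8 ≡ 20, 9^16 ≡ 23 (mod 29).
Test 9^d mod 29 for each divisor d in increasing order:
9^1 ≡ 9
9^2 ≡ 23
9^4 ≡ 7
9^7 = 9^4·9^2·9^1 ≡ 28
9^14 = 9^8·9^4·9^2 ≡ 1  ← first divisor giving 1
The order is 14.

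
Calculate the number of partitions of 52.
281589

p(n) counts ways to write n as a sum of positive integers (order ignored).
Euler's pentagonal recurrence: p(k) = p(k-1) + p(k-2) - p(k-5) - p(k-7) + p(k-12) + p(k-15) - ... (offsets j(3j∓1)/2, signs ++--, p(0)=1, p(<0)=0).
DP table for k = 0..51: p(0)=1, p(1)=1, p(2)=2, p(3)=3, p(4)=5, p(5)=7, p(6)=11, p(7)=15, p(8)=22, p(9)=30, p(10)=42, p(11)=56, p(12)=77, p(13)=101, p(14)=135, p(15)=176, p(16)=231, p(17)=297, p(18)=385, p(19)=490, p(20)=627, p(21)=792, p(22)=1002, p(23)=1255, p(24)=1575, p(25)=1958, p(26)=2436, p(27)=3010, p(28)=3718, p(29)=4565, p(30)=5604, p(31)=6842, p(32)=8349, p(33)=10143, p(34)=12310, p(35)=14883, p(36)=17977, p(37)=21637, p(38)=26015, p(39)=31185, p(40)=37338, p(41)=44583, p(42)=53174, p(43)=63261, p(44)=75175, p(45)=89134, p(46)=105558, p(47)=124754, p(48)=147273, p(49)=173525, p(50)=204226, p(51)=239943.
Final step: p(52) = p(51) + p(50) - p(47) - p(45) + p(40) + p(37) - p(30) - p(26) + p(17) + p(12) - p(1)
= 239943 + 204226 - 124754 - 89134 + 37338 + 21637 - 5604 - 2436 + 297 + 77 - 1
= 281589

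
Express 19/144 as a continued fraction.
[0; 7, 1, 1, 2, 1, 2]

Euclidean algorithm steps:
19 = 0 × 144 + 19
144 = 7 × 19 + 11
19 = 1 × 11 + 8
11 = 1 × 8 + 3
8 = 2 × 3 + 2
3 = 1 × 2 + 1
2 = 2 × 1 + 0
Continued fraction: [0; 7, 1, 1, 2, 1, 2]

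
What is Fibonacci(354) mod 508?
444

Matrix identity: Q^n = [[F_(n+1), F_n], [F_n, F_(n-1)]] with Q = [[1,1],[1,0]].
n = 354 = 101100010₂. Square-and-multiply, entries mod 508:
Q^1 = [[1,1],[1,0]]
Q^2 = (Q^1)² = [[2,1],[1,1]]
Q^5 = (Q^2)²·Q = [[8,5],[5,3]]
Q^11 = (Q^5)²·Q = [[144,89],[89,55]]
Q^22 = (Q^11)² = [[209,439],[439,278]]
Q^44 = (Q^22)² = [[182,433],[433,257]]
Q^88 = (Q^44)² = [[141,95],[95,46]]
Q^177 = (Q^88)²·Q = [[443,458],[458,493]]
Q^354 = (Q^177)² = [[121,444],[444,185]]
F_354 mod 508 = Q^354[0][1] = 444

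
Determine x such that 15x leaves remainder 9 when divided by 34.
x ≡ 21 (mod 34)

gcd(15, 34) = 1, which divides 9, so solutions exist.
Find 15^(-1) mod 34 by the extended Euclidean algorithm:
34 = 2 × 15 + 4  ⟹  4 = (1)·34 + (-2)·15
15 = 3 × 4 + 3  ⟹  3 = (-3)·34 + (7)·15
4 = 1 × 3 + 1  ⟹  1 = (4)·34 + (-9)·15
So (-9)·15 ≡ 1 (mod 34), i.e. 15^(-1) ≡ -9 ≡ 25 (mod 34).
x ≡ 25 × 9 = 225 ≡ 21 (mod 34).
Check: 15 × 21 = 315 ≡ 9 (mod 34).
Unique solution: x ≡ 21 (mod 34)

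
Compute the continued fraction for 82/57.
[1; 2, 3, 1, 1, 3]

Euclidean algorithm steps:
82 = 1 × 57 + 25
57 = 2 × 25 + 7
25 = 3 × 7 + 4
7 = 1 × 4 + 3
4 = 1 × 3 + 1
3 = 3 × 1 + 0
Continued fraction: [1; 2, 3, 1, 1, 3]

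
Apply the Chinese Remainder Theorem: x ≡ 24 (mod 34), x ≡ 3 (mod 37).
262

Using Chinese Remainder Theorem:
M = 34 × 37 = 1258
M1 = 37, M2 = 34
y1 = 37^(-1) mod 34 = 23
y2 = 34^(-1) mod 37 = 12
x = (24×37×23 + 3×34×12) mod 1258 = 262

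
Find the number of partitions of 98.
150198136

p(n) counts ways to write n as a sum of positive integers (order ignored).
Euler's pentagonal recurrence: p(k) = p(k-1) + p(k-2) - p(k-5) - p(k-7) + p(k-12) + p(k-15) - ... (offsets j(3j∓1)/2, signs ++--, p(0)=1, p(<0)=0).
DP table for k = 0..97: p(0)=1, p(1)=1, p(2)=2, p(3)=3, p(4)=5, p(5)=7, p(6)=11, p(7)=15, p(8)=22, p(9)=30, p(10)=42, p(11)=56, p(12)=77, p(13)=101, p(14)=135, p(15)=176, p(16)=231, p(17)=297, p(18)=385, p(19)=490, p(20)=627, p(21)=792, p(22)=1002, p(23)=1255, p(24)=1575, p(25)=1958, p(26)=2436, p(27)=3010, p(28)=3718, p(29)=4565, p(30)=5604, p(31)=6842, p(32)=8349, p(33)=10143, p(34)=12310, p(35)=14883, p(36)=17977, p(37)=21637, p(38)=26015, p(39)=31185, p(40)=37338, p(41)=44583, p(42)=53174, p(43)=63261, p(44)=75175, p(45)=89134, p(46)=105558, p(47)=124754, p(48)=147273, p(49)=173525, p(50)=204226, p(51)=239943, p(52)=281589, p(53)=329931, p(54)=386155, p(55)=451276, p(56)=526823, p(57)=614154, p(58)=715220, p(59)=831820, p(60)=966467, p(61)=1121505, p(62)=1300156, p(63)=1505499, p(64)=1741630, p(65)=2012558, p(66)=2323520, p(67)=2679689, p(68)=3087735, p(69)=3554345, p(70)=4087968, p(71)=4697205, p(72)=5392783, p(73)=6185689, p(74)=7089500, p(75)=8118264, p(76)=9289091, p(77)=10619863, p(78)=12132164, p(79)=13848650, p(80)=15796476, p(81)=18004327, p(82)=20506255, p(83)=23338469, p(84)=26543660, p(85)=30167357, p(86)=34262962, p(87)=38887673, p(88)=44108109, p(89)=49995925, p(90)=56634173, p(91)=64112359, p(92)=72533807, p(93)=82010177, p(94)=92669720, p(95)=104651419, p(96)=118114304, p(97)=133230930.
Final step: p(98) = p(97) + p(96) - p(93) - p(91) + p(86) + p(83) - p(76) - p(72) + p(63) + p(58) - p(47) - p(41) + p(28) + p(21) - p(6)
= 133230930 + 118114304 - 82010177 - 64112359 + 34262962 + 23338469 - 9289091 - 5392783 + 1505499 + 715220 - 124754 - 44583 + 3718 + 792 - 11
= 150198136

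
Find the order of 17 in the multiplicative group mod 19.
9

19 is prime, so ord(17) divides φ(19) = 18.
Divisors of 18: 1, 2, 3, 6, 9, 18.
Repeated squaring: 17^1 ≡ 17, 17^2 ≡ 4, 17^4 ≡ 16, 17^8 ≡ 9, 17^16 ≡ 5 (mod 19).
Test 17^d mod 19 for each divisor d in increasing order:
17^1 ≡ 17
17^2 ≡ 4
17^3 = 17^2·17^1 ≡ 11
17^6 = 17^4·17^2 ≡ 7
17^9 = 17^8·17^1 ≡ 1  ← first divisor giving 1
The order is 9.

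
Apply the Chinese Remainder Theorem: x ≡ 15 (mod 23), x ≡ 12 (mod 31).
291

Using Chinese Remainder Theorem:
M = 23 × 31 = 713
M1 = 31, M2 = 23
y1 = 31^(-1) mod 23 = 3
y2 = 23^(-1) mod 31 = 27
x = (15×31×3 + 12×23×27) mod 713 = 291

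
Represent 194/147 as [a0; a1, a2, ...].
[1; 3, 7, 1, 5]

Euclidean algorithm steps:
194 = 1 × 147 + 47
147 = 3 × 47 + 6
47 = 7 × 6 + 5
6 = 1 × 5 + 1
5 = 5 × 1 + 0
Continued fraction: [1; 3, 7, 1, 5]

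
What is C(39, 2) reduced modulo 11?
4

Using Lucas' theorem:
Write n=39 and k=2 in base 11:
n in base 11: [3, 6]
k in base 11: [0, 2]
C(39,2) mod 11 = ∏ C(n_i, k_i) mod 11
Digit binomials (mod 11): C(3,0) = 1; C(6,2) = 15 ≡ 4
Product: 1 × 4 = 4 ≡ 4 (mod 11)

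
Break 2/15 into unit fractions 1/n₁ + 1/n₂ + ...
1/8 + 1/120

Greedy algorithm:
2/15: ceiling(15/2) = 8, use 1/8
1/120: ceiling(120/1) = 120, use 1/120
Result: 2/15 = 1/8 + 1/120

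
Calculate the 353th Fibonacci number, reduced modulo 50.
23

Matrix identity: Q^n = [[F_(n+1), F_n], [F_n, F_(n-1)]] with Q = [[1,1],[1,0]].
n = 353 = 101100001₂. Square-and-multiply, entries mod 50:
Q^1 = [[1,1],[1,0]]
Q^2 = (Q^1)² = [[2,1],[1,1]]
Q^5 = (Q^2)²·Q = [[8,5],[5,3]]
Q^11 = (Q^5)²·Q = [[44,39],[39,5]]
Q^22 = (Q^11)² = [[7,11],[11,46]]
Q^44 = (Q^22)² = [[20,33],[33,37]]
Q^88 = (Q^44)² = [[39,31],[31,8]]
Q^176 = (Q^88)² = [[32,7],[7,25]]
Q^353 = (Q^176)²·Q = [[22,23],[23,49]]
F_353 mod 50 = Q^353[0][1] = 23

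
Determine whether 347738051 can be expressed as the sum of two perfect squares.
Not possible

Factorization: 347738051 = 101 × 151^3
By Fermat: n is sum of two squares iff every prime p ≡ 3 (mod 4) appears to even power.
Prime(s) ≡ 3 (mod 4) with odd exponent: [(151, 3)]
Therefore 347738051 cannot be expressed as a² + b².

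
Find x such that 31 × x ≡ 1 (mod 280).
271

gcd(31, 280) = 1, so the inverse exists.
Extended Euclidean algorithm on (280, 31):
280 = 9 × 31 + 1  ⟹  1 = (1)·280 + (-9)·31
So (-9)·31 ≡ 1 (mod 280), i.e. 31^(-1) ≡ -9 ≡ 271 (mod 280).
Check: 31 × 271 = 8401 ≡ 1 (mod 280)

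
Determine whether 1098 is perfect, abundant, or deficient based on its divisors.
abundant

Proper divisors of 1098: sum = 1 + 2 + 3 + 6 + 9 + 18 + 61 + 122 + 183 + 366 + 549 = 1320
Since 1320 > 1098, 1098 is abundant.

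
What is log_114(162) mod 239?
236

Baby-step giant-step with step n = ⌈√239⌉ = 16.
Baby steps 114^j mod 239 (j:value) for j=0..15: 0:1, 1:114, 2:90, 3:222, 4:213, 5:143, 6:50, 7:203, 8:198, 9:106, 10:134, 11:219, 12:110, 13:112, 14:101, 15:42.
Giant-step multiplier: 114^(-16) ≡ 114^(238-16) = 114^222 ≡ 30 (mod 239).
Giant steps γ_i = 162·30^i mod 239: γ_0=162, γ_1=80, γ_2=10, γ_3=61, γ_4=157, γ_5=169, γ_6=51, γ_7=96, γ_8=12, γ_9=121, γ_10=45, γ_11=155, γ_12=109, γ_13=163, γ_14=110 (in table at j=12).
x = i·n + j = 14·16 + 12 = 236.
Check: 114^236 ≡ 162 (mod 239).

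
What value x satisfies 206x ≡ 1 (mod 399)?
215

gcd(206, 399) = 1, so the inverse exists.
Extended Euclidean algorithm on (399, 206):
399 = 1 × 206 + 193  ⟹  193 = (1)·399 + (-1)·206
206 = 1 × 193 + 13  ⟹  13 = (-1)·399 + (2)·206
193 = 14 × 13 + 11  ⟹  11 = (15)·399 + (-29)·206
13 = 1 × 11 + 2  ⟹  2 = (-16)·399 + (31)·206
11 = 5 × 2 + 1  ⟹  1 = (95)·399 + (-184)·206
So (-184)·206 ≡ 1 (mod 399), i.e. 206^(-1) ≡ -184 ≡ 215 (mod 399).
Check: 206 × 215 = 44290 ≡ 1 (mod 399)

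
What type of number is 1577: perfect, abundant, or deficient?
deficient

Proper divisors of 1577: sum = 1 + 19 + 83 = 103
Since 103 < 1577, 1577 is deficient.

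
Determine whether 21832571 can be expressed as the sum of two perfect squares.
Not possible

Factorization: 21832571 = 61 × 71^3
By Fermat: n is sum of two squares iff every prime p ≡ 3 (mod 4) appears to even power.
Prime(s) ≡ 3 (mod 4) with odd exponent: [(71, 3)]
Therefore 21832571 cannot be expressed as a² + b².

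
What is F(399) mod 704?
34

Matrix identity: Q^n = [[F_(n+1), F_n], [F_n, F_(n-1)]] with Q = [[1,1],[1,0]].
n = 399 = 110001111₂. Square-and-multiply, entries mod 704:
Q^1 = [[1,1],[1,0]]
Q^3 = (Q^1)²·Q = [[3,2],[2,1]]
Q^6 = (Q^3)² = [[13,8],[8,5]]
Q^12 = (Q^6)² = [[233,144],[144,89]]
Q^24 = (Q^12)² = [[401,608],[608,497]]
Q^49 = (Q^24)²·Q = [[33,353],[353,384]]
Q^99 = (Q^49)²·Q = [[451,386],[386,65]]
Q^199 = (Q^99)²·Q = [[341,397],[397,648]]
Q^399 = (Q^199)²·Q = [[539,34],[34,505]]
F_399 mod 704 = Q^399[0][1] = 34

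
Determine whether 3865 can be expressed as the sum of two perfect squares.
12² + 61² (a=12, b=61)

Factorization: 3865 = 5 × 773
By Fermat: n is sum of two squares iff every prime p ≡ 3 (mod 4) appears to even power.
All primes ≡ 3 (mod 4) appear to even power.
Search a = 0, 1, 2, … for 3865 - a² a perfect square: first hit at a = 12: 3865 - 144 = 3721 = 61².
3865 = 12² + 61² = 144 + 3721 ✓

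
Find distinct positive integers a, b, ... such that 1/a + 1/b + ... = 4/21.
1/6 + 1/42

Greedy algorithm:
4/21: ceiling(21/4) = 6, use 1/6
1/42: ceiling(42/1) = 42, use 1/42
Result: 4/21 = 1/6 + 1/42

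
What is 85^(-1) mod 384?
253

gcd(85, 384) = 1, so the inverse exists.
Extended Euclidean algorithm on (384, 85):
384 = 4 × 85 + 44  ⟹  44 = (1)·384 + (-4)·85
85 = 1 × 44 + 41  ⟹  41 = (-1)·384 + (5)·85
44 = 1 × 41 + 3  ⟹  3 = (2)·384 + (-9)·85
41 = 13 × 3 + 2  ⟹  2 = (-27)·384 + (122)·85
3 = 1 × 2 + 1  ⟹  1 = (29)·384 + (-131)·85
So (-131)·85 ≡ 1 (mod 384), i.e. 85^(-1) ≡ -131 ≡ 253 (mod 384).
Check: 85 × 253 = 21505 ≡ 1 (mod 384)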